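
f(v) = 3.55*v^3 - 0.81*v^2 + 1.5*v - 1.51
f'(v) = 10.65*v^2 - 1.62*v + 1.5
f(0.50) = -0.52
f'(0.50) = 3.35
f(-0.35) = -2.29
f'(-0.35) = 3.37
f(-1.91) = -32.07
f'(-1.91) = 43.45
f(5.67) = 628.06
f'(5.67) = 334.70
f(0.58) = -0.22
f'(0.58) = 4.14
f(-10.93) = -4750.09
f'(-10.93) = 1291.51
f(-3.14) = -124.11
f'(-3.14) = 111.59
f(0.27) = -1.09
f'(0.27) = 1.84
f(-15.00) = -12187.51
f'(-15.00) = 2422.05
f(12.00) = 6034.25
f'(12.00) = 1515.66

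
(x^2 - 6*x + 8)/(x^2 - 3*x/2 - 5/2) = 2*(-x^2 + 6*x - 8)/(-2*x^2 + 3*x + 5)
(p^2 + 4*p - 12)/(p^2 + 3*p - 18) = (p - 2)/(p - 3)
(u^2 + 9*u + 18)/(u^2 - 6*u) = (u^2 + 9*u + 18)/(u*(u - 6))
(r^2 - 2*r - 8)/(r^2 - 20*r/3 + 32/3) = 3*(r + 2)/(3*r - 8)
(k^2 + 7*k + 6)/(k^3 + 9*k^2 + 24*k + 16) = (k + 6)/(k^2 + 8*k + 16)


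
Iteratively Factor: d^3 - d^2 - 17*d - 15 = (d - 5)*(d^2 + 4*d + 3) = (d - 5)*(d + 3)*(d + 1)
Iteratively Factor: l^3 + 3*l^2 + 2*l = (l + 1)*(l^2 + 2*l) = (l + 1)*(l + 2)*(l)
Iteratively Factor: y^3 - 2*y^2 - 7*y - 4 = (y + 1)*(y^2 - 3*y - 4) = (y - 4)*(y + 1)*(y + 1)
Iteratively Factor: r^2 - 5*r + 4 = (r - 1)*(r - 4)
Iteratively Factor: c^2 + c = (c)*(c + 1)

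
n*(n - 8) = n^2 - 8*n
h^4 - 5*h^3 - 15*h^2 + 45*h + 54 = (h - 6)*(h - 3)*(h + 1)*(h + 3)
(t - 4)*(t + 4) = t^2 - 16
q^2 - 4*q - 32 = (q - 8)*(q + 4)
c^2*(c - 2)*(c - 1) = c^4 - 3*c^3 + 2*c^2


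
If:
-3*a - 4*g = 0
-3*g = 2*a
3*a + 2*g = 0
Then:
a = 0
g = 0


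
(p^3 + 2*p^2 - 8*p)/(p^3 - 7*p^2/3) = 3*(p^2 + 2*p - 8)/(p*(3*p - 7))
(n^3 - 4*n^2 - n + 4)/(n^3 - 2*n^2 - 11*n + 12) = (n + 1)/(n + 3)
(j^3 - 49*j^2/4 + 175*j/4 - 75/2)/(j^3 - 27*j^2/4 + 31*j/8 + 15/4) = 2*(j - 5)/(2*j + 1)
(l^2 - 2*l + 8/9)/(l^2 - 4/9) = (3*l - 4)/(3*l + 2)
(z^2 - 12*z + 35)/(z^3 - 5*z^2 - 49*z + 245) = 1/(z + 7)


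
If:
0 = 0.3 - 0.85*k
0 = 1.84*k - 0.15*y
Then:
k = 0.35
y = 4.33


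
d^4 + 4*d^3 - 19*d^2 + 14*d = d*(d - 2)*(d - 1)*(d + 7)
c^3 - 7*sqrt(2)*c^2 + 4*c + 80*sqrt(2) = (c - 5*sqrt(2))*(c - 4*sqrt(2))*(c + 2*sqrt(2))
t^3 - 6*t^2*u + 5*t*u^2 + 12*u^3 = (t - 4*u)*(t - 3*u)*(t + u)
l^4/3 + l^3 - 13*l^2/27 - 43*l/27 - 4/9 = (l/3 + 1)*(l - 4/3)*(l + 1/3)*(l + 1)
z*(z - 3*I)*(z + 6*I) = z^3 + 3*I*z^2 + 18*z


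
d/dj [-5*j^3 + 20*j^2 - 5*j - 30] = -15*j^2 + 40*j - 5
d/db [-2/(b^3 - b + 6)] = 2*(3*b^2 - 1)/(b^3 - b + 6)^2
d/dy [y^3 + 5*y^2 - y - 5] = 3*y^2 + 10*y - 1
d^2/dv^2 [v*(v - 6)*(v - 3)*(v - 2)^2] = 20*v^3 - 156*v^2 + 348*v - 216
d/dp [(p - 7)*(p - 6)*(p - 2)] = 3*p^2 - 30*p + 68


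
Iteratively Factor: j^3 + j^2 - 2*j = (j - 1)*(j^2 + 2*j) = j*(j - 1)*(j + 2)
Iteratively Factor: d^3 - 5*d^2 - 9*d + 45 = (d + 3)*(d^2 - 8*d + 15) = (d - 3)*(d + 3)*(d - 5)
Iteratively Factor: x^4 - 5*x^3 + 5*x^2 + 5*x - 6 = (x - 3)*(x^3 - 2*x^2 - x + 2) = (x - 3)*(x - 1)*(x^2 - x - 2) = (x - 3)*(x - 1)*(x + 1)*(x - 2)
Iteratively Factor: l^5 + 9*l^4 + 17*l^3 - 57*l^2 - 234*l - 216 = (l + 2)*(l^4 + 7*l^3 + 3*l^2 - 63*l - 108) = (l + 2)*(l + 4)*(l^3 + 3*l^2 - 9*l - 27) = (l - 3)*(l + 2)*(l + 4)*(l^2 + 6*l + 9) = (l - 3)*(l + 2)*(l + 3)*(l + 4)*(l + 3)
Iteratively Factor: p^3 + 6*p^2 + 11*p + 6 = (p + 3)*(p^2 + 3*p + 2) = (p + 1)*(p + 3)*(p + 2)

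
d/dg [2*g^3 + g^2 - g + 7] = 6*g^2 + 2*g - 1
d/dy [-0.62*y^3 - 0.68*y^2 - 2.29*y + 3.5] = -1.86*y^2 - 1.36*y - 2.29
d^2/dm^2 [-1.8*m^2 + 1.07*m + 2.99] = -3.60000000000000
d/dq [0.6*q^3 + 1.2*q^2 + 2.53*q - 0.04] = 1.8*q^2 + 2.4*q + 2.53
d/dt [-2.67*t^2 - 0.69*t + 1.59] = -5.34*t - 0.69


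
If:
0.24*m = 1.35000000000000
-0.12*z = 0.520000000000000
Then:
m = 5.62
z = -4.33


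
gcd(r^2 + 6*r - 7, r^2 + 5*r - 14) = r + 7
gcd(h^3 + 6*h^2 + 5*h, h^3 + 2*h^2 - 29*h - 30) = h + 1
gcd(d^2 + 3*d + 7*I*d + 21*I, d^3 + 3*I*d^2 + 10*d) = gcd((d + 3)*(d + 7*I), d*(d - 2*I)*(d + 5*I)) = 1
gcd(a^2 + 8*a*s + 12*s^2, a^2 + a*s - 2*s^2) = a + 2*s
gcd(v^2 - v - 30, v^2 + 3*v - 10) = v + 5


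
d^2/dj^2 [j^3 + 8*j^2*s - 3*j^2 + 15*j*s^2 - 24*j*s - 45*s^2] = 6*j + 16*s - 6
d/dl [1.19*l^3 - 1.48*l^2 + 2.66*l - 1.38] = 3.57*l^2 - 2.96*l + 2.66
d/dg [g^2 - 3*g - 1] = 2*g - 3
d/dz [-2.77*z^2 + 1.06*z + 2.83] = 1.06 - 5.54*z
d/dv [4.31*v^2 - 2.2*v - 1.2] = 8.62*v - 2.2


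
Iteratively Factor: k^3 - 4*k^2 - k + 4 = (k - 4)*(k^2 - 1) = (k - 4)*(k + 1)*(k - 1)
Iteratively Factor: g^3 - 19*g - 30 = (g + 2)*(g^2 - 2*g - 15) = (g - 5)*(g + 2)*(g + 3)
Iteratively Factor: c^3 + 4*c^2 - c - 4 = (c + 4)*(c^2 - 1) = (c + 1)*(c + 4)*(c - 1)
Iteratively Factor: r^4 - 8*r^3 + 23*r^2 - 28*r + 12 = (r - 1)*(r^3 - 7*r^2 + 16*r - 12) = (r - 3)*(r - 1)*(r^2 - 4*r + 4) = (r - 3)*(r - 2)*(r - 1)*(r - 2)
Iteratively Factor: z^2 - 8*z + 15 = (z - 5)*(z - 3)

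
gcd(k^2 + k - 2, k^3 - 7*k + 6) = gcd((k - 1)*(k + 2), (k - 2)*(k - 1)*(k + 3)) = k - 1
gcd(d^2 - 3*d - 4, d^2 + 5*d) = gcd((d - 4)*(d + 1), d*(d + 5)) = 1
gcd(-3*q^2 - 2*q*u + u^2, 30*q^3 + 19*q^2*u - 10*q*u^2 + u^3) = q + u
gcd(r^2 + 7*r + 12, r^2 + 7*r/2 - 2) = r + 4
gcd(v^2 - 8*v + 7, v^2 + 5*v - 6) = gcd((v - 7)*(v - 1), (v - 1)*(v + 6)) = v - 1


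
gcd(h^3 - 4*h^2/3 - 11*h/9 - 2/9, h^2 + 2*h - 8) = h - 2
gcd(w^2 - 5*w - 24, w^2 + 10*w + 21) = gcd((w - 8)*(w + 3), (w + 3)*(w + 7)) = w + 3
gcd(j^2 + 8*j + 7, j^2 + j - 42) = j + 7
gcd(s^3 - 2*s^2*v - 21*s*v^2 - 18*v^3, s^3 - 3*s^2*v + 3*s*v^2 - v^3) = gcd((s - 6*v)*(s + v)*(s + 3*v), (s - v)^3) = 1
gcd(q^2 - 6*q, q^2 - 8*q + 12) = q - 6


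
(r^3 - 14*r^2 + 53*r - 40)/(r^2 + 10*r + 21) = (r^3 - 14*r^2 + 53*r - 40)/(r^2 + 10*r + 21)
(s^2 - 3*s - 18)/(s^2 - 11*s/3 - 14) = 3*(s + 3)/(3*s + 7)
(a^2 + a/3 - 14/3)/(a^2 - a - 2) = (a + 7/3)/(a + 1)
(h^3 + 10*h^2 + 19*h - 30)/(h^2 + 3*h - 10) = (h^2 + 5*h - 6)/(h - 2)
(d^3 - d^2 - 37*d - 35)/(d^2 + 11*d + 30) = (d^2 - 6*d - 7)/(d + 6)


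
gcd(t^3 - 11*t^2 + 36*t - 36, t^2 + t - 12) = t - 3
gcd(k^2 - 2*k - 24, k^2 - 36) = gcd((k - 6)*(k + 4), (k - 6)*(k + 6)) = k - 6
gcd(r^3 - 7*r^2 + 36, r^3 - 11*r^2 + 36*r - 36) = r^2 - 9*r + 18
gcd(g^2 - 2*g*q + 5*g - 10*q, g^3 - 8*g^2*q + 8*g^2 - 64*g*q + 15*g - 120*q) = g + 5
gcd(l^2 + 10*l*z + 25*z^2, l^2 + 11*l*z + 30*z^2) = l + 5*z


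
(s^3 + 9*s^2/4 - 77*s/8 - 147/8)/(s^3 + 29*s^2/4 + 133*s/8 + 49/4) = (s - 3)/(s + 2)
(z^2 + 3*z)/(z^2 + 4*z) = (z + 3)/(z + 4)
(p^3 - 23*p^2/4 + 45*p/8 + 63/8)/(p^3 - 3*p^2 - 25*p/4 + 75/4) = (8*p^2 - 22*p - 21)/(2*(4*p^2 - 25))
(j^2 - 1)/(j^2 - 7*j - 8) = (j - 1)/(j - 8)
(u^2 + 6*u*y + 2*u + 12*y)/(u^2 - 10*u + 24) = (u^2 + 6*u*y + 2*u + 12*y)/(u^2 - 10*u + 24)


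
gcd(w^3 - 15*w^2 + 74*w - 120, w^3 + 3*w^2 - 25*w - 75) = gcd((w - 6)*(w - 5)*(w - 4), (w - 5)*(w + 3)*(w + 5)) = w - 5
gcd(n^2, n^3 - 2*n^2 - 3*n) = n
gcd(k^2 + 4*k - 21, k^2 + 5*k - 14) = k + 7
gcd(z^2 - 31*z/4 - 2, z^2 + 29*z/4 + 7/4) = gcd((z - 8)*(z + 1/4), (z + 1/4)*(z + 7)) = z + 1/4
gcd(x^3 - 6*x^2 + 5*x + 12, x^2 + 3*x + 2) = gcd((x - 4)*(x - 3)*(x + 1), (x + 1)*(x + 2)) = x + 1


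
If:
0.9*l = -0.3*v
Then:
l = -0.333333333333333*v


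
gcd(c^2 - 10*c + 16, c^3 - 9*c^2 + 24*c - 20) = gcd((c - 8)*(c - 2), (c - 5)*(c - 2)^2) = c - 2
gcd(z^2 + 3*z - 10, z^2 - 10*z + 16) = z - 2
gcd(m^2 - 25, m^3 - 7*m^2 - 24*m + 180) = m + 5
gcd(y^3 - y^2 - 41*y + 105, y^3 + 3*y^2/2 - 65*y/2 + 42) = y + 7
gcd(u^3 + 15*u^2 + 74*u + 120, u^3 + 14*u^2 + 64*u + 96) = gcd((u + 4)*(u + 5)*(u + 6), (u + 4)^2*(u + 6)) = u^2 + 10*u + 24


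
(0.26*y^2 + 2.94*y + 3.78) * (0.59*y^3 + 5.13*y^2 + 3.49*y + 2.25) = 0.1534*y^5 + 3.0684*y^4 + 18.2198*y^3 + 30.237*y^2 + 19.8072*y + 8.505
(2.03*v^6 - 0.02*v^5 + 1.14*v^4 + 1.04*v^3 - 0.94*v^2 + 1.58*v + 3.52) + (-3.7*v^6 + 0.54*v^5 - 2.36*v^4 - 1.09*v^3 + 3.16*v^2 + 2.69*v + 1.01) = -1.67*v^6 + 0.52*v^5 - 1.22*v^4 - 0.05*v^3 + 2.22*v^2 + 4.27*v + 4.53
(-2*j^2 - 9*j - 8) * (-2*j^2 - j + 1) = 4*j^4 + 20*j^3 + 23*j^2 - j - 8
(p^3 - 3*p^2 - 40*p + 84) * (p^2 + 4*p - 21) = p^5 + p^4 - 73*p^3 - 13*p^2 + 1176*p - 1764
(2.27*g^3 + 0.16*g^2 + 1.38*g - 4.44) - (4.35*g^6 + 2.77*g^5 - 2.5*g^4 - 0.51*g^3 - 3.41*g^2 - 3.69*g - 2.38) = -4.35*g^6 - 2.77*g^5 + 2.5*g^4 + 2.78*g^3 + 3.57*g^2 + 5.07*g - 2.06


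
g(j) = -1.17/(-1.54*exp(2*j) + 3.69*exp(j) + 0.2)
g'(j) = -1.17*(3.08*exp(2*j) - 3.69*exp(j))/(-1.54*exp(2*j) + 3.69*exp(j) + 0.2)^2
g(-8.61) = -5.83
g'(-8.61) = 0.02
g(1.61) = 0.06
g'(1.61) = -0.17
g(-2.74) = -2.71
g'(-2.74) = 1.41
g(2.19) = 0.01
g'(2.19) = -0.03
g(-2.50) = -2.38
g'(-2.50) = 1.36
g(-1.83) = -1.56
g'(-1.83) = 1.06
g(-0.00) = -0.50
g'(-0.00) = 0.13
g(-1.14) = -0.96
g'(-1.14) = 0.68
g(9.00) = 0.00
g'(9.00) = 0.00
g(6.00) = 0.00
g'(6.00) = 0.00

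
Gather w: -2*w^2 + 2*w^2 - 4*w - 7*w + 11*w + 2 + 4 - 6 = 0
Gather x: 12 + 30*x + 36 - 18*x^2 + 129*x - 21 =-18*x^2 + 159*x + 27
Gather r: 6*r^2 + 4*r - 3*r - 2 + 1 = 6*r^2 + r - 1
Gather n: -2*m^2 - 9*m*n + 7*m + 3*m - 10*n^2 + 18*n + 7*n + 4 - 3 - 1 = -2*m^2 + 10*m - 10*n^2 + n*(25 - 9*m)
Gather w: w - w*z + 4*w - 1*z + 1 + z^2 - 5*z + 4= w*(5 - z) + z^2 - 6*z + 5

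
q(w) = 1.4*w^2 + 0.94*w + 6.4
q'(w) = 2.8*w + 0.94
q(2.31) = 16.04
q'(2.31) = 7.41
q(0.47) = 7.15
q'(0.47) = 2.26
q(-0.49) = 6.28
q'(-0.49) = -0.43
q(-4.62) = 31.94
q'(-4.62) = -12.00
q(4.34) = 36.85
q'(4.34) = 13.09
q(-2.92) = 15.59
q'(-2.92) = -7.24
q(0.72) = 7.80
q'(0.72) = 2.96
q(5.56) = 54.91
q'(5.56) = 16.51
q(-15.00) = 307.30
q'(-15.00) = -41.06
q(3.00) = 21.82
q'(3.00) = 9.34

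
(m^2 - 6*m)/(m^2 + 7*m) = (m - 6)/(m + 7)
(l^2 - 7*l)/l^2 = (l - 7)/l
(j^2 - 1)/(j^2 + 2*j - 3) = (j + 1)/(j + 3)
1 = 1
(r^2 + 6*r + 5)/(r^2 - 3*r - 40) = (r + 1)/(r - 8)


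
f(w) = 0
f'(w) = 0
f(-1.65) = 0.00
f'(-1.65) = 0.00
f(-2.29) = 0.00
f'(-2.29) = 0.00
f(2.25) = 0.00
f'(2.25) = 0.00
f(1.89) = 0.00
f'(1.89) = 0.00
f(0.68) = 0.00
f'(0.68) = 0.00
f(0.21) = 0.00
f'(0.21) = 0.00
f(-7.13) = 0.00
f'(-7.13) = 0.00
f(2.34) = 0.00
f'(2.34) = 0.00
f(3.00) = 0.00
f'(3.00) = 0.00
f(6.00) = 0.00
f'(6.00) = 0.00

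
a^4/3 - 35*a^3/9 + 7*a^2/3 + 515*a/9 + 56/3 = (a/3 + 1)*(a - 8)*(a - 7)*(a + 1/3)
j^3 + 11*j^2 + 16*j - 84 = (j - 2)*(j + 6)*(j + 7)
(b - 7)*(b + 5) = b^2 - 2*b - 35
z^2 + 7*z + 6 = (z + 1)*(z + 6)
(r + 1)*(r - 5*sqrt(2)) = r^2 - 5*sqrt(2)*r + r - 5*sqrt(2)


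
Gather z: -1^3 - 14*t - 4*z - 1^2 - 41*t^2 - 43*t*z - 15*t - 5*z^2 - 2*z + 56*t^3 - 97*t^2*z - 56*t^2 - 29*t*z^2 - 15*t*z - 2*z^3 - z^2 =56*t^3 - 97*t^2 - 29*t - 2*z^3 + z^2*(-29*t - 6) + z*(-97*t^2 - 58*t - 6) - 2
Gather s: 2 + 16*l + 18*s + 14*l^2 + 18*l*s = 14*l^2 + 16*l + s*(18*l + 18) + 2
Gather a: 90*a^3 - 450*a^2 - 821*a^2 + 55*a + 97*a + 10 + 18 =90*a^3 - 1271*a^2 + 152*a + 28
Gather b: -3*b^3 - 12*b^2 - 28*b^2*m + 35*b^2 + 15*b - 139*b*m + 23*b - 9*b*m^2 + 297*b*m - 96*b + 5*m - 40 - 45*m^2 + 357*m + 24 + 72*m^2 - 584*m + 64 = -3*b^3 + b^2*(23 - 28*m) + b*(-9*m^2 + 158*m - 58) + 27*m^2 - 222*m + 48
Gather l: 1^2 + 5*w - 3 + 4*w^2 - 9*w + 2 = 4*w^2 - 4*w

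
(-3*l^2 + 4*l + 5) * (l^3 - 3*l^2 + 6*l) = -3*l^5 + 13*l^4 - 25*l^3 + 9*l^2 + 30*l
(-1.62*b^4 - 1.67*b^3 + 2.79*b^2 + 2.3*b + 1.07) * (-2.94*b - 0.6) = 4.7628*b^5 + 5.8818*b^4 - 7.2006*b^3 - 8.436*b^2 - 4.5258*b - 0.642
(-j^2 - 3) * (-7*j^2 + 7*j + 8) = 7*j^4 - 7*j^3 + 13*j^2 - 21*j - 24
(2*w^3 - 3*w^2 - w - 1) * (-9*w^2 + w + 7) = -18*w^5 + 29*w^4 + 20*w^3 - 13*w^2 - 8*w - 7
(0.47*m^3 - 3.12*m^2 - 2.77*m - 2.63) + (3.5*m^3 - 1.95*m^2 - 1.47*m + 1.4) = 3.97*m^3 - 5.07*m^2 - 4.24*m - 1.23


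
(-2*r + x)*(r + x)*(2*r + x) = -4*r^3 - 4*r^2*x + r*x^2 + x^3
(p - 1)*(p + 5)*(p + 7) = p^3 + 11*p^2 + 23*p - 35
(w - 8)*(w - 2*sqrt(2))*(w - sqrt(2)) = w^3 - 8*w^2 - 3*sqrt(2)*w^2 + 4*w + 24*sqrt(2)*w - 32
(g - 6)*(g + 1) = g^2 - 5*g - 6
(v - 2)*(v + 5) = v^2 + 3*v - 10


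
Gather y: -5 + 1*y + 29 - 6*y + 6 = 30 - 5*y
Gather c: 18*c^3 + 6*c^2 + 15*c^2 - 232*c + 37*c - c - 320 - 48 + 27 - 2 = 18*c^3 + 21*c^2 - 196*c - 343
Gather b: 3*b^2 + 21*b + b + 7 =3*b^2 + 22*b + 7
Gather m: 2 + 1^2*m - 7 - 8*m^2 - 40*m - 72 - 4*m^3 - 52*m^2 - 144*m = -4*m^3 - 60*m^2 - 183*m - 77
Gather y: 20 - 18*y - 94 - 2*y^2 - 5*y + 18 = -2*y^2 - 23*y - 56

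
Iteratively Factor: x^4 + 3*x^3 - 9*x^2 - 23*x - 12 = (x + 1)*(x^3 + 2*x^2 - 11*x - 12) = (x - 3)*(x + 1)*(x^2 + 5*x + 4) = (x - 3)*(x + 1)^2*(x + 4)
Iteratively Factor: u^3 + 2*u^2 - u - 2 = (u - 1)*(u^2 + 3*u + 2) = (u - 1)*(u + 2)*(u + 1)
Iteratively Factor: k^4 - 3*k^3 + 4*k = (k - 2)*(k^3 - k^2 - 2*k) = k*(k - 2)*(k^2 - k - 2) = k*(k - 2)*(k + 1)*(k - 2)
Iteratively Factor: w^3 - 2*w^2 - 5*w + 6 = (w - 3)*(w^2 + w - 2) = (w - 3)*(w + 2)*(w - 1)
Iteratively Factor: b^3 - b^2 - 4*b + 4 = (b - 1)*(b^2 - 4) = (b - 2)*(b - 1)*(b + 2)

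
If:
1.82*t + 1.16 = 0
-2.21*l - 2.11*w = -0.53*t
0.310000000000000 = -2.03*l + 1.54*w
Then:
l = -0.15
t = -0.64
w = -0.00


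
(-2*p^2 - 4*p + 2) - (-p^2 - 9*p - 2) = -p^2 + 5*p + 4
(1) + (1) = 2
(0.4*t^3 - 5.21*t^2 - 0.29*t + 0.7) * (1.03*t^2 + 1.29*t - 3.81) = 0.412*t^5 - 4.8503*t^4 - 8.5436*t^3 + 20.197*t^2 + 2.0079*t - 2.667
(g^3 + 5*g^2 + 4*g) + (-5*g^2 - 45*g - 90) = g^3 - 41*g - 90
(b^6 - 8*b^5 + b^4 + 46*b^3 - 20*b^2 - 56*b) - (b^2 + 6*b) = b^6 - 8*b^5 + b^4 + 46*b^3 - 21*b^2 - 62*b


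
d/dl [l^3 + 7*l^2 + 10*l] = 3*l^2 + 14*l + 10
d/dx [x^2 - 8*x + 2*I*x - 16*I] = 2*x - 8 + 2*I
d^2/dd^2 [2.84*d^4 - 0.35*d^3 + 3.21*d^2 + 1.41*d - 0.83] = 34.08*d^2 - 2.1*d + 6.42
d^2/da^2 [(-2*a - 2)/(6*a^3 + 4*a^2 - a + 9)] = 4*(-(a + 1)*(18*a^2 + 8*a - 1)^2 + (18*a^2 + 8*a + 2*(a + 1)*(9*a + 2) - 1)*(6*a^3 + 4*a^2 - a + 9))/(6*a^3 + 4*a^2 - a + 9)^3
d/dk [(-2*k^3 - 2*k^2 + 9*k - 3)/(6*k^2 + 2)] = (-6*k^4 - 33*k^2 + 14*k + 9)/(2*(9*k^4 + 6*k^2 + 1))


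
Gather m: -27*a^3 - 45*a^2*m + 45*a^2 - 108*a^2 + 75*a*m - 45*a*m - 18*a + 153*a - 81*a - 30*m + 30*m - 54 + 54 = -27*a^3 - 63*a^2 + 54*a + m*(-45*a^2 + 30*a)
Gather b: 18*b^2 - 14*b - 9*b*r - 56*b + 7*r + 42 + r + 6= 18*b^2 + b*(-9*r - 70) + 8*r + 48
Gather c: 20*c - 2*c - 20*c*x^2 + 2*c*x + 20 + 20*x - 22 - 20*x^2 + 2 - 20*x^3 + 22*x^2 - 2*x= c*(-20*x^2 + 2*x + 18) - 20*x^3 + 2*x^2 + 18*x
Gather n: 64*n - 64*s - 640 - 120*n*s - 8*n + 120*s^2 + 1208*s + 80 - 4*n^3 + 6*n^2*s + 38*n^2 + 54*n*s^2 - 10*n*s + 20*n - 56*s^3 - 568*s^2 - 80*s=-4*n^3 + n^2*(6*s + 38) + n*(54*s^2 - 130*s + 76) - 56*s^3 - 448*s^2 + 1064*s - 560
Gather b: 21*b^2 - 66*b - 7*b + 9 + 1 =21*b^2 - 73*b + 10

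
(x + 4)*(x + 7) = x^2 + 11*x + 28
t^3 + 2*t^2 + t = t*(t + 1)^2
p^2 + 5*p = p*(p + 5)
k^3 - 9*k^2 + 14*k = k*(k - 7)*(k - 2)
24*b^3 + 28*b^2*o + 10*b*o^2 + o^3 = (2*b + o)^2*(6*b + o)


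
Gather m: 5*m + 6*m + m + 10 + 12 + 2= 12*m + 24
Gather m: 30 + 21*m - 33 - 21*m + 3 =0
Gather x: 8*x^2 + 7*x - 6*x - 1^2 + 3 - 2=8*x^2 + x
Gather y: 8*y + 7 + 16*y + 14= 24*y + 21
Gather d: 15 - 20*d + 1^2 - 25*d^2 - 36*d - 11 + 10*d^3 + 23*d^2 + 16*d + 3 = 10*d^3 - 2*d^2 - 40*d + 8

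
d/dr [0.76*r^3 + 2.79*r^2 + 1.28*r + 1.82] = 2.28*r^2 + 5.58*r + 1.28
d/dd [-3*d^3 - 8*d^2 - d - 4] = -9*d^2 - 16*d - 1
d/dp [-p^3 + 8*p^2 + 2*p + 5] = -3*p^2 + 16*p + 2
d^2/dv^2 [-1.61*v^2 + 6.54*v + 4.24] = -3.22000000000000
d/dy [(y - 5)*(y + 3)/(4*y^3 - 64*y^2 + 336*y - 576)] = (-y^3 - 2*y^2 + 85*y - 258)/(4*(y^5 - 26*y^4 + 268*y^3 - 1368*y^2 + 3456*y - 3456))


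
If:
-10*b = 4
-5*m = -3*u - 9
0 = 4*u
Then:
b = -2/5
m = 9/5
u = 0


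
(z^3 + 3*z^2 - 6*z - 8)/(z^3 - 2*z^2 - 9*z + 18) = (z^2 + 5*z + 4)/(z^2 - 9)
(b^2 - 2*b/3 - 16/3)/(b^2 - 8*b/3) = (b + 2)/b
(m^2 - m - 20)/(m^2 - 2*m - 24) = (m - 5)/(m - 6)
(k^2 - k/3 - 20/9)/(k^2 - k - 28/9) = (3*k - 5)/(3*k - 7)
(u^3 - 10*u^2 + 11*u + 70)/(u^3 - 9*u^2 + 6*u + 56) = (u - 5)/(u - 4)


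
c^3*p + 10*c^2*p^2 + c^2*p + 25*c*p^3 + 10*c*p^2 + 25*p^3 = (c + 5*p)^2*(c*p + p)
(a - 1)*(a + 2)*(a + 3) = a^3 + 4*a^2 + a - 6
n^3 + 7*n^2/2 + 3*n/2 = n*(n + 1/2)*(n + 3)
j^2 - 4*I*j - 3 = (j - 3*I)*(j - I)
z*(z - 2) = z^2 - 2*z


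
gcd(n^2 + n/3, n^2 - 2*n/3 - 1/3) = n + 1/3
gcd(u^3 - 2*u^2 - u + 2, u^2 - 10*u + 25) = 1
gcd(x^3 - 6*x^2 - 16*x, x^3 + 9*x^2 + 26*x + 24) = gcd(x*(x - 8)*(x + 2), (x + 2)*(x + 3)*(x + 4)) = x + 2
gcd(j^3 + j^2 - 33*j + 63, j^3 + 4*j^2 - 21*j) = j^2 + 4*j - 21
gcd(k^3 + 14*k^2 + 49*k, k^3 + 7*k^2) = k^2 + 7*k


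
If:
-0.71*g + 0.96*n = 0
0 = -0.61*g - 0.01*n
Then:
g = 0.00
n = 0.00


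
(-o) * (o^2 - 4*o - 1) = -o^3 + 4*o^2 + o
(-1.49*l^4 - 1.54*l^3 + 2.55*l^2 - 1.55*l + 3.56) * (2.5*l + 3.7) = -3.725*l^5 - 9.363*l^4 + 0.677*l^3 + 5.56*l^2 + 3.165*l + 13.172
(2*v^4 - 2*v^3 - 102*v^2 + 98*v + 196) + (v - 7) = 2*v^4 - 2*v^3 - 102*v^2 + 99*v + 189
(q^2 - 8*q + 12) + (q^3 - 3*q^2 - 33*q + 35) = q^3 - 2*q^2 - 41*q + 47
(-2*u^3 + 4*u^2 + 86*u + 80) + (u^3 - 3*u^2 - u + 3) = -u^3 + u^2 + 85*u + 83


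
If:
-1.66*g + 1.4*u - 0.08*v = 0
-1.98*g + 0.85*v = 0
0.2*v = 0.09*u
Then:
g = 0.00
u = 0.00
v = 0.00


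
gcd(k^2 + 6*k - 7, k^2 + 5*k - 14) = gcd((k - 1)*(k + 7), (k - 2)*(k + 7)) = k + 7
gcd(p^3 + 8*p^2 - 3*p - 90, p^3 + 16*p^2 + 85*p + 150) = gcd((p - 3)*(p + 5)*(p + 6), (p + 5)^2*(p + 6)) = p^2 + 11*p + 30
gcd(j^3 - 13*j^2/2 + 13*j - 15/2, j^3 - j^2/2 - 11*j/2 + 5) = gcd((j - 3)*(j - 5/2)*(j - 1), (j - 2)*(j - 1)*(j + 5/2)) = j - 1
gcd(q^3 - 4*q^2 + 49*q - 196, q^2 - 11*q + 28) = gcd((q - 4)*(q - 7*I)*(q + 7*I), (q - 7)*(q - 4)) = q - 4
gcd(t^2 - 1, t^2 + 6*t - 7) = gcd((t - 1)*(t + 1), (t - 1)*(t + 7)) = t - 1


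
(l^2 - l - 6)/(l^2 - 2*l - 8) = (l - 3)/(l - 4)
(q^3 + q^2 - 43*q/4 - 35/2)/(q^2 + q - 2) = (q^2 - q - 35/4)/(q - 1)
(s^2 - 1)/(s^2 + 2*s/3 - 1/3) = 3*(s - 1)/(3*s - 1)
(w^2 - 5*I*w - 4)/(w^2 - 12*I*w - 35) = (-w^2 + 5*I*w + 4)/(-w^2 + 12*I*w + 35)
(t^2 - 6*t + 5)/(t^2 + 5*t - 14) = (t^2 - 6*t + 5)/(t^2 + 5*t - 14)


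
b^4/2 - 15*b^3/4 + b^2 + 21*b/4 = b*(b/2 + 1/2)*(b - 7)*(b - 3/2)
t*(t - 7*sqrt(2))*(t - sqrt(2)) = t^3 - 8*sqrt(2)*t^2 + 14*t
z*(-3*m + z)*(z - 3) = -3*m*z^2 + 9*m*z + z^3 - 3*z^2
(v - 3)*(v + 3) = v^2 - 9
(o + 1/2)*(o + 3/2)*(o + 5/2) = o^3 + 9*o^2/2 + 23*o/4 + 15/8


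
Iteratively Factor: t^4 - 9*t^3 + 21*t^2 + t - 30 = (t - 5)*(t^3 - 4*t^2 + t + 6) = (t - 5)*(t - 2)*(t^2 - 2*t - 3) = (t - 5)*(t - 3)*(t - 2)*(t + 1)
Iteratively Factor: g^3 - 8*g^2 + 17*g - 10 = (g - 1)*(g^2 - 7*g + 10) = (g - 5)*(g - 1)*(g - 2)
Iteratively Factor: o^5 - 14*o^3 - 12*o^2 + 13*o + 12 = (o - 4)*(o^4 + 4*o^3 + 2*o^2 - 4*o - 3) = (o - 4)*(o + 1)*(o^3 + 3*o^2 - o - 3) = (o - 4)*(o + 1)*(o + 3)*(o^2 - 1) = (o - 4)*(o + 1)^2*(o + 3)*(o - 1)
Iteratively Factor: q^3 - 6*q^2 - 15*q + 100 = (q + 4)*(q^2 - 10*q + 25) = (q - 5)*(q + 4)*(q - 5)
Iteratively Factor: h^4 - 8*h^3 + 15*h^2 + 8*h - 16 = (h - 4)*(h^3 - 4*h^2 - h + 4) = (h - 4)*(h - 1)*(h^2 - 3*h - 4) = (h - 4)^2*(h - 1)*(h + 1)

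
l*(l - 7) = l^2 - 7*l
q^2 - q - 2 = (q - 2)*(q + 1)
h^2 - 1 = (h - 1)*(h + 1)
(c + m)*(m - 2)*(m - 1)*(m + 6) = c*m^3 + 3*c*m^2 - 16*c*m + 12*c + m^4 + 3*m^3 - 16*m^2 + 12*m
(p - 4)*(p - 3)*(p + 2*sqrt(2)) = p^3 - 7*p^2 + 2*sqrt(2)*p^2 - 14*sqrt(2)*p + 12*p + 24*sqrt(2)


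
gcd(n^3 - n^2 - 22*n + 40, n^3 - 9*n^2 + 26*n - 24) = n^2 - 6*n + 8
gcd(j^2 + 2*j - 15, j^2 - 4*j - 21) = 1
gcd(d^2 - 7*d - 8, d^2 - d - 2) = d + 1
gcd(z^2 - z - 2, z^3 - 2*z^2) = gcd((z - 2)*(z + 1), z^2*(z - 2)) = z - 2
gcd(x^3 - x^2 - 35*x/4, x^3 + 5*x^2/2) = x^2 + 5*x/2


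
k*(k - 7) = k^2 - 7*k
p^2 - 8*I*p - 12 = (p - 6*I)*(p - 2*I)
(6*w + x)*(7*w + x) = 42*w^2 + 13*w*x + x^2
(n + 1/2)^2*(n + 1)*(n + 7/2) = n^4 + 11*n^3/2 + 33*n^2/4 + 37*n/8 + 7/8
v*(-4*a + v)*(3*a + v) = -12*a^2*v - a*v^2 + v^3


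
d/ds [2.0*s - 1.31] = 2.00000000000000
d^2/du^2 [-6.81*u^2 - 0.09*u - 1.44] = -13.6200000000000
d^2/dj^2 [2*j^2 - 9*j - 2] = 4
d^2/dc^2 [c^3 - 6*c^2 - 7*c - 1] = 6*c - 12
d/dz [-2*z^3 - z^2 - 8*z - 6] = -6*z^2 - 2*z - 8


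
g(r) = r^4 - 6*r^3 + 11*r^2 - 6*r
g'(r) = 4*r^3 - 18*r^2 + 22*r - 6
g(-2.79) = 293.26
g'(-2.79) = -294.36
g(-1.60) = 68.89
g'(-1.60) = -103.66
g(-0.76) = 13.88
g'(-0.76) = -34.87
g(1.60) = 0.54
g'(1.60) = -0.50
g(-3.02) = 366.89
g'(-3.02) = -346.78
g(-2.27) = 167.04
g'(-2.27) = -195.48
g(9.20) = 3367.64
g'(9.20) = 1787.63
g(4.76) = 86.94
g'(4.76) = 122.28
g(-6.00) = 3024.00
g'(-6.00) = -1650.00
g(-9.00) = 11880.00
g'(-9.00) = -4578.00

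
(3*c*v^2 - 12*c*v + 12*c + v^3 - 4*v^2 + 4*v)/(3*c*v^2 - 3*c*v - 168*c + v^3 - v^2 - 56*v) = (v^2 - 4*v + 4)/(v^2 - v - 56)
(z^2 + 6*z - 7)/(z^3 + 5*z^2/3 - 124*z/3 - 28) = 3*(z - 1)/(3*z^2 - 16*z - 12)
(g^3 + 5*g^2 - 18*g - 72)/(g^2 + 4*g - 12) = (g^2 - g - 12)/(g - 2)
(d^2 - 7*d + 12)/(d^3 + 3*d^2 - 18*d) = (d - 4)/(d*(d + 6))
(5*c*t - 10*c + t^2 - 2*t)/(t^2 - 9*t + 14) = (5*c + t)/(t - 7)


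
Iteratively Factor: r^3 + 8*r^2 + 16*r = (r + 4)*(r^2 + 4*r) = (r + 4)^2*(r)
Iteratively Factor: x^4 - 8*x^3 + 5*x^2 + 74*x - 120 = (x - 4)*(x^3 - 4*x^2 - 11*x + 30) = (x - 4)*(x + 3)*(x^2 - 7*x + 10) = (x - 5)*(x - 4)*(x + 3)*(x - 2)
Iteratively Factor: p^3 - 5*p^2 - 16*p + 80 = (p - 5)*(p^2 - 16) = (p - 5)*(p - 4)*(p + 4)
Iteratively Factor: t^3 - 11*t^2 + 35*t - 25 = (t - 5)*(t^2 - 6*t + 5) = (t - 5)*(t - 1)*(t - 5)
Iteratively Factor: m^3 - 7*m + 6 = (m + 3)*(m^2 - 3*m + 2) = (m - 2)*(m + 3)*(m - 1)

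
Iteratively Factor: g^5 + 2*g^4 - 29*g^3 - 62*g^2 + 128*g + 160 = (g + 4)*(g^4 - 2*g^3 - 21*g^2 + 22*g + 40) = (g + 4)^2*(g^3 - 6*g^2 + 3*g + 10) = (g + 1)*(g + 4)^2*(g^2 - 7*g + 10) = (g - 2)*(g + 1)*(g + 4)^2*(g - 5)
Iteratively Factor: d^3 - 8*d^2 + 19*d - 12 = (d - 1)*(d^2 - 7*d + 12) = (d - 4)*(d - 1)*(d - 3)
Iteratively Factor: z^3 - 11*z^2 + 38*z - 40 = (z - 5)*(z^2 - 6*z + 8) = (z - 5)*(z - 4)*(z - 2)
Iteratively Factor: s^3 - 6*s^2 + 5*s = (s)*(s^2 - 6*s + 5) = s*(s - 5)*(s - 1)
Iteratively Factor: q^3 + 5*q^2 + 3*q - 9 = (q - 1)*(q^2 + 6*q + 9) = (q - 1)*(q + 3)*(q + 3)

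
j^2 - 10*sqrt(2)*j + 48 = (j - 6*sqrt(2))*(j - 4*sqrt(2))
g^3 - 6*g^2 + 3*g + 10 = (g - 5)*(g - 2)*(g + 1)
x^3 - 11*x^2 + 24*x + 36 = (x - 6)^2*(x + 1)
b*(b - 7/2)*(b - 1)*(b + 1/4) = b^4 - 17*b^3/4 + 19*b^2/8 + 7*b/8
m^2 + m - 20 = (m - 4)*(m + 5)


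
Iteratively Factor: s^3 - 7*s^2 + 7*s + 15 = (s + 1)*(s^2 - 8*s + 15) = (s - 5)*(s + 1)*(s - 3)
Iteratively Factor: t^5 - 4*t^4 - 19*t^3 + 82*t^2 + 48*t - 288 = (t + 4)*(t^4 - 8*t^3 + 13*t^2 + 30*t - 72) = (t + 2)*(t + 4)*(t^3 - 10*t^2 + 33*t - 36) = (t - 4)*(t + 2)*(t + 4)*(t^2 - 6*t + 9) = (t - 4)*(t - 3)*(t + 2)*(t + 4)*(t - 3)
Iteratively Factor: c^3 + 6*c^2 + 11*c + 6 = (c + 3)*(c^2 + 3*c + 2) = (c + 2)*(c + 3)*(c + 1)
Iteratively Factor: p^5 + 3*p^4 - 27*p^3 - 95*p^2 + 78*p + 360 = (p - 5)*(p^4 + 8*p^3 + 13*p^2 - 30*p - 72) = (p - 5)*(p + 4)*(p^3 + 4*p^2 - 3*p - 18) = (p - 5)*(p + 3)*(p + 4)*(p^2 + p - 6) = (p - 5)*(p - 2)*(p + 3)*(p + 4)*(p + 3)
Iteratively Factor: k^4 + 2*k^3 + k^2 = (k + 1)*(k^3 + k^2) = k*(k + 1)*(k^2 + k) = k^2*(k + 1)*(k + 1)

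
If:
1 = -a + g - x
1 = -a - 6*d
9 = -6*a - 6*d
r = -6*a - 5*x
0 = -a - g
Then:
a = -8/5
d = 1/10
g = 8/5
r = -7/5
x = 11/5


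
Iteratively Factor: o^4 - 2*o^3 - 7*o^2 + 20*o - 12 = (o + 3)*(o^3 - 5*o^2 + 8*o - 4) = (o - 2)*(o + 3)*(o^2 - 3*o + 2) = (o - 2)*(o - 1)*(o + 3)*(o - 2)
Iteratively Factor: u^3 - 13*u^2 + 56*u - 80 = (u - 4)*(u^2 - 9*u + 20) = (u - 4)^2*(u - 5)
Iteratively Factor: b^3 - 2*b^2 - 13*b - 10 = (b + 2)*(b^2 - 4*b - 5) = (b - 5)*(b + 2)*(b + 1)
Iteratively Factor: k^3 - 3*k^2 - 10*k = (k)*(k^2 - 3*k - 10) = k*(k + 2)*(k - 5)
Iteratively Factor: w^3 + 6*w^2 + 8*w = (w + 4)*(w^2 + 2*w) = w*(w + 4)*(w + 2)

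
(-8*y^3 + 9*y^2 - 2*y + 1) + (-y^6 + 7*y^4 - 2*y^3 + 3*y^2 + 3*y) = -y^6 + 7*y^4 - 10*y^3 + 12*y^2 + y + 1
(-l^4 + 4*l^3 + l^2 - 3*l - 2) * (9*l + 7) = -9*l^5 + 29*l^4 + 37*l^3 - 20*l^2 - 39*l - 14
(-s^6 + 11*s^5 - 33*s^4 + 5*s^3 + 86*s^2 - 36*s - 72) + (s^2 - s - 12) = -s^6 + 11*s^5 - 33*s^4 + 5*s^3 + 87*s^2 - 37*s - 84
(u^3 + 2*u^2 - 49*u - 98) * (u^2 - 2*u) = u^5 - 53*u^3 + 196*u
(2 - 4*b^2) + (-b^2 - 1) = 1 - 5*b^2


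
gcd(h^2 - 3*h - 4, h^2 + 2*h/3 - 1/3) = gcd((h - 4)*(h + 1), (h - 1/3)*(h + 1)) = h + 1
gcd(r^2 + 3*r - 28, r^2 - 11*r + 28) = r - 4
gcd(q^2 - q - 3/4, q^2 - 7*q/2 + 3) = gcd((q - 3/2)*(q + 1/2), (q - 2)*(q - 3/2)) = q - 3/2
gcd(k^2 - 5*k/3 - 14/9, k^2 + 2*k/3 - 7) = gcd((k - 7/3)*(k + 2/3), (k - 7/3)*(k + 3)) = k - 7/3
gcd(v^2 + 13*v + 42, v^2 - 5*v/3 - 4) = 1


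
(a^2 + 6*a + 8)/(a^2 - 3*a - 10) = (a + 4)/(a - 5)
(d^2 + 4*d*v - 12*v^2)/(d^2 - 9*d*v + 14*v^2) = (-d - 6*v)/(-d + 7*v)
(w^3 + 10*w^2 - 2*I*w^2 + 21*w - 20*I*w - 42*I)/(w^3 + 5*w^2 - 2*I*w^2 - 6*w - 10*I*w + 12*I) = (w^2 + 10*w + 21)/(w^2 + 5*w - 6)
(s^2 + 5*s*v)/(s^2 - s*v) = (s + 5*v)/(s - v)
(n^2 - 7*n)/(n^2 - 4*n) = (n - 7)/(n - 4)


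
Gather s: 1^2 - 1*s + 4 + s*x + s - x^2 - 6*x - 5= s*x - x^2 - 6*x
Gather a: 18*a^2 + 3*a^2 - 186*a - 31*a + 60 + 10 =21*a^2 - 217*a + 70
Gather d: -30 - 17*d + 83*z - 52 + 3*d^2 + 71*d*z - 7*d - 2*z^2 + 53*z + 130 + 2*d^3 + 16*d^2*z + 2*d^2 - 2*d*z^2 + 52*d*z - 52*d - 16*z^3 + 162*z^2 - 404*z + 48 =2*d^3 + d^2*(16*z + 5) + d*(-2*z^2 + 123*z - 76) - 16*z^3 + 160*z^2 - 268*z + 96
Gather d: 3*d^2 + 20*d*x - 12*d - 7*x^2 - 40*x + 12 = 3*d^2 + d*(20*x - 12) - 7*x^2 - 40*x + 12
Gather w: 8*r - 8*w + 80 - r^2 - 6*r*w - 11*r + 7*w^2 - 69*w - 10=-r^2 - 3*r + 7*w^2 + w*(-6*r - 77) + 70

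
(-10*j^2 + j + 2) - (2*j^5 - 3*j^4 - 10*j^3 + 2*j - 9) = -2*j^5 + 3*j^4 + 10*j^3 - 10*j^2 - j + 11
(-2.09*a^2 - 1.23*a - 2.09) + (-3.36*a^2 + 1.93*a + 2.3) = -5.45*a^2 + 0.7*a + 0.21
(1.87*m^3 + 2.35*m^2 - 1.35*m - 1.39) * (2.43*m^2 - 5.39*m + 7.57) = 4.5441*m^5 - 4.3688*m^4 - 1.7911*m^3 + 21.6883*m^2 - 2.7274*m - 10.5223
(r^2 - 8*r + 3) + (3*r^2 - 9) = 4*r^2 - 8*r - 6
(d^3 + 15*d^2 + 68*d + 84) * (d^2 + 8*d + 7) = d^5 + 23*d^4 + 195*d^3 + 733*d^2 + 1148*d + 588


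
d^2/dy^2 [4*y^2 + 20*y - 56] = 8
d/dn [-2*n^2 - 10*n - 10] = -4*n - 10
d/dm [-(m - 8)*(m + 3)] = 5 - 2*m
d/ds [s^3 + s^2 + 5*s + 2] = 3*s^2 + 2*s + 5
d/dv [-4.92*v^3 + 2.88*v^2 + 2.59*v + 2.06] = -14.76*v^2 + 5.76*v + 2.59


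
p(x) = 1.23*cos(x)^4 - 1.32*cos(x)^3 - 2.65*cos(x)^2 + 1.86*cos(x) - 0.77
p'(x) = -4.92*sin(x)*cos(x)^3 + 3.96*sin(x)*cos(x)^2 + 5.3*sin(x)*cos(x) - 1.86*sin(x)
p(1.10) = -0.54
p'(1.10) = 0.80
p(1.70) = -1.05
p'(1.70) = -2.45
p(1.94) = -1.70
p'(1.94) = -2.82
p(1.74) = -1.15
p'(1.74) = -2.58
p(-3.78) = -2.78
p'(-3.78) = -0.60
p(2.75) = -2.81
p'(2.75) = 0.19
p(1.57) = -0.77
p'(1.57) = -1.86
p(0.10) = -1.64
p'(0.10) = 0.25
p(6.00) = -1.55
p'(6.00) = -0.71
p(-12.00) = -1.26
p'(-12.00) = 1.33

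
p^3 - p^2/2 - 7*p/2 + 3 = (p - 3/2)*(p - 1)*(p + 2)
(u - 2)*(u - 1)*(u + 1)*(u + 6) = u^4 + 4*u^3 - 13*u^2 - 4*u + 12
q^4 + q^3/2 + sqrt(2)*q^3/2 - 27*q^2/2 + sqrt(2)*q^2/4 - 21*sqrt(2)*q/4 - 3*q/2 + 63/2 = (q - 3)*(q + 7/2)*(q - sqrt(2))*(q + 3*sqrt(2)/2)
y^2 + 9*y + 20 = (y + 4)*(y + 5)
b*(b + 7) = b^2 + 7*b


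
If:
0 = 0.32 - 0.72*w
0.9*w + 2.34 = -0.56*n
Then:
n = -4.89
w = 0.44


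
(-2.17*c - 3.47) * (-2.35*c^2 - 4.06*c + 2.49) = 5.0995*c^3 + 16.9647*c^2 + 8.6849*c - 8.6403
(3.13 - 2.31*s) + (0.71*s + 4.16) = 7.29 - 1.6*s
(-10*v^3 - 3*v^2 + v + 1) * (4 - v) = 10*v^4 - 37*v^3 - 13*v^2 + 3*v + 4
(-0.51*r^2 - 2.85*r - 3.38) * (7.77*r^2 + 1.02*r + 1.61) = -3.9627*r^4 - 22.6647*r^3 - 29.9907*r^2 - 8.0361*r - 5.4418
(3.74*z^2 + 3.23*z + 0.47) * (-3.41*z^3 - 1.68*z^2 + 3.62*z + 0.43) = -12.7534*z^5 - 17.2975*z^4 + 6.5097*z^3 + 12.5112*z^2 + 3.0903*z + 0.2021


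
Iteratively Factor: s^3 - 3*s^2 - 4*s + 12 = (s - 3)*(s^2 - 4) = (s - 3)*(s + 2)*(s - 2)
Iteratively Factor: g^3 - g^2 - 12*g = (g - 4)*(g^2 + 3*g) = (g - 4)*(g + 3)*(g)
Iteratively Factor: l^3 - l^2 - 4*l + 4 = (l - 1)*(l^2 - 4) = (l - 1)*(l + 2)*(l - 2)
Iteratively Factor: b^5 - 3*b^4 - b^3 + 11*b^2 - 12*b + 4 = (b - 2)*(b^4 - b^3 - 3*b^2 + 5*b - 2) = (b - 2)*(b - 1)*(b^3 - 3*b + 2) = (b - 2)*(b - 1)^2*(b^2 + b - 2) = (b - 2)*(b - 1)^3*(b + 2)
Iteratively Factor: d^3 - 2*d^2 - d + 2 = (d - 1)*(d^2 - d - 2) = (d - 1)*(d + 1)*(d - 2)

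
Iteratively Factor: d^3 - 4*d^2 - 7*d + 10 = (d + 2)*(d^2 - 6*d + 5) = (d - 5)*(d + 2)*(d - 1)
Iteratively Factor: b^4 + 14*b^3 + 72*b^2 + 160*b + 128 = (b + 4)*(b^3 + 10*b^2 + 32*b + 32) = (b + 4)^2*(b^2 + 6*b + 8) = (b + 4)^3*(b + 2)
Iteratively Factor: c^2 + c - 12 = (c - 3)*(c + 4)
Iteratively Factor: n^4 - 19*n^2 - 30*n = (n - 5)*(n^3 + 5*n^2 + 6*n) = n*(n - 5)*(n^2 + 5*n + 6) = n*(n - 5)*(n + 2)*(n + 3)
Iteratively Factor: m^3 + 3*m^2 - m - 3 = (m - 1)*(m^2 + 4*m + 3) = (m - 1)*(m + 1)*(m + 3)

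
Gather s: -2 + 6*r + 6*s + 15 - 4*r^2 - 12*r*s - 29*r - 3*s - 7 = -4*r^2 - 23*r + s*(3 - 12*r) + 6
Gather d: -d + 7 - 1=6 - d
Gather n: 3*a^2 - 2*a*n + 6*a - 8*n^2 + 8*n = 3*a^2 + 6*a - 8*n^2 + n*(8 - 2*a)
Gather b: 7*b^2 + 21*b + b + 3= 7*b^2 + 22*b + 3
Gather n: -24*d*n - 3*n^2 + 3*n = -3*n^2 + n*(3 - 24*d)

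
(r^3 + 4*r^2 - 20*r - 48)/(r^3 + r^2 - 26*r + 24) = (r + 2)/(r - 1)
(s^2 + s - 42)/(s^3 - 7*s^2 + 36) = (s + 7)/(s^2 - s - 6)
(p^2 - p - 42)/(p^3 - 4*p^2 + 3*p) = (p^2 - p - 42)/(p*(p^2 - 4*p + 3))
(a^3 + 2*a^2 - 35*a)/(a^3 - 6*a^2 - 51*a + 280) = a/(a - 8)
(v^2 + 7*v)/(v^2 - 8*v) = (v + 7)/(v - 8)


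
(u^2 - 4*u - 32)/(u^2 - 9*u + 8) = (u + 4)/(u - 1)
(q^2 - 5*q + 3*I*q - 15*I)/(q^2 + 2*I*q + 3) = (q - 5)/(q - I)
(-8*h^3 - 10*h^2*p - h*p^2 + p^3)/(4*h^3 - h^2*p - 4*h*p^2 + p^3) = (2*h + p)/(-h + p)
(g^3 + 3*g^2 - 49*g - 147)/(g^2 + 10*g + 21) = g - 7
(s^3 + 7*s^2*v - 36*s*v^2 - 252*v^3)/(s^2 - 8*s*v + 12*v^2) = (s^2 + 13*s*v + 42*v^2)/(s - 2*v)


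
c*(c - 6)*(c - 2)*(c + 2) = c^4 - 6*c^3 - 4*c^2 + 24*c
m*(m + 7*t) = m^2 + 7*m*t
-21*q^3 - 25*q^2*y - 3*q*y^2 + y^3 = (-7*q + y)*(q + y)*(3*q + y)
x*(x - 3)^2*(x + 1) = x^4 - 5*x^3 + 3*x^2 + 9*x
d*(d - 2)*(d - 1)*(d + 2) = d^4 - d^3 - 4*d^2 + 4*d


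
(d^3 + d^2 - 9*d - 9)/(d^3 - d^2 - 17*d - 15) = (d - 3)/(d - 5)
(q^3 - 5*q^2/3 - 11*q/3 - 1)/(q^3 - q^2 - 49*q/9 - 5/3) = 3*(q + 1)/(3*q + 5)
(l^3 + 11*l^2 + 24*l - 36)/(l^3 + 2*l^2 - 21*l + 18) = (l + 6)/(l - 3)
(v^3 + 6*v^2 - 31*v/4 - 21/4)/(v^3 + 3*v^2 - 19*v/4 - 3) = (v + 7)/(v + 4)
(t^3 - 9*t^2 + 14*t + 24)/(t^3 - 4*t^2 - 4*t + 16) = (t^2 - 5*t - 6)/(t^2 - 4)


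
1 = 1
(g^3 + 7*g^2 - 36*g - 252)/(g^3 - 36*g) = (g + 7)/g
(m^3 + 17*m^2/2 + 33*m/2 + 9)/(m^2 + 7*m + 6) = m + 3/2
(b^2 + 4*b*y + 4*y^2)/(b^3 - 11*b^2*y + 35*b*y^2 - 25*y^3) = (b^2 + 4*b*y + 4*y^2)/(b^3 - 11*b^2*y + 35*b*y^2 - 25*y^3)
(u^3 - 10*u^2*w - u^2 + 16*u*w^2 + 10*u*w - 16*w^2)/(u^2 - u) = u - 10*w + 16*w^2/u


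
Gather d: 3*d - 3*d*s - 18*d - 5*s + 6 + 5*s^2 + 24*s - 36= d*(-3*s - 15) + 5*s^2 + 19*s - 30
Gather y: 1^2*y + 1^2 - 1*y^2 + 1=-y^2 + y + 2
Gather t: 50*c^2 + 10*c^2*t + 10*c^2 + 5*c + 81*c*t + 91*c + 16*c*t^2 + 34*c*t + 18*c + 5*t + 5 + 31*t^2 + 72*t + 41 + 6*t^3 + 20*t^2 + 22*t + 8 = 60*c^2 + 114*c + 6*t^3 + t^2*(16*c + 51) + t*(10*c^2 + 115*c + 99) + 54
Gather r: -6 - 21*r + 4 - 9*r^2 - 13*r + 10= -9*r^2 - 34*r + 8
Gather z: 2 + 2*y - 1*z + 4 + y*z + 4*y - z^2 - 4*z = 6*y - z^2 + z*(y - 5) + 6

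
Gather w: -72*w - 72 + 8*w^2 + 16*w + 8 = 8*w^2 - 56*w - 64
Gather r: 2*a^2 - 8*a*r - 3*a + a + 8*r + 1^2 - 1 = 2*a^2 - 2*a + r*(8 - 8*a)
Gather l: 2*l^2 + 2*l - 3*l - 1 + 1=2*l^2 - l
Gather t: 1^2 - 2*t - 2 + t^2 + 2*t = t^2 - 1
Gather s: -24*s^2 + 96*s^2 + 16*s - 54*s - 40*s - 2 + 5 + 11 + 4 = 72*s^2 - 78*s + 18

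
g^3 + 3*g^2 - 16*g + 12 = (g - 2)*(g - 1)*(g + 6)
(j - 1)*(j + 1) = j^2 - 1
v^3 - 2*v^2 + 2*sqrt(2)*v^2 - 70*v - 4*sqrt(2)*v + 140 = (v - 2)*(v - 5*sqrt(2))*(v + 7*sqrt(2))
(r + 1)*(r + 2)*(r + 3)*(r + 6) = r^4 + 12*r^3 + 47*r^2 + 72*r + 36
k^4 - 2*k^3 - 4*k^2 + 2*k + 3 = (k - 3)*(k - 1)*(k + 1)^2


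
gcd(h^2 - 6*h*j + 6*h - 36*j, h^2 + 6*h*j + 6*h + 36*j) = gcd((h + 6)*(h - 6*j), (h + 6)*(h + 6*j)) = h + 6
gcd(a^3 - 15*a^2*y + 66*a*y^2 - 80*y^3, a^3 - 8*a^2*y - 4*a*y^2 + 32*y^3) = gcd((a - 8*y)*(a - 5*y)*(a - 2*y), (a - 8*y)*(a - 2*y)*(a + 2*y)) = a^2 - 10*a*y + 16*y^2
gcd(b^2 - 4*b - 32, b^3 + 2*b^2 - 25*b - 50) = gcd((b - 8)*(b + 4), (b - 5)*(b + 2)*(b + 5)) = 1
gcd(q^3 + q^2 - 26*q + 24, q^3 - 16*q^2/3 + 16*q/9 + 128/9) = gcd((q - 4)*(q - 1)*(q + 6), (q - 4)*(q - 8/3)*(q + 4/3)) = q - 4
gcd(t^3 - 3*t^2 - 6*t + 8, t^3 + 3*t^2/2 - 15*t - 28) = t^2 - 2*t - 8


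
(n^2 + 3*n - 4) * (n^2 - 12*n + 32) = n^4 - 9*n^3 - 8*n^2 + 144*n - 128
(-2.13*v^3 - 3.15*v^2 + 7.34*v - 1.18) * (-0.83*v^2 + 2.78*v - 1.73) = 1.7679*v^5 - 3.3069*v^4 - 11.1643*v^3 + 26.8341*v^2 - 15.9786*v + 2.0414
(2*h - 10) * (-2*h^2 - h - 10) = -4*h^3 + 18*h^2 - 10*h + 100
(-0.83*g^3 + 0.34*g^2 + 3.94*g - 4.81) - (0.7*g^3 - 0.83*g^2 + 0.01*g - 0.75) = -1.53*g^3 + 1.17*g^2 + 3.93*g - 4.06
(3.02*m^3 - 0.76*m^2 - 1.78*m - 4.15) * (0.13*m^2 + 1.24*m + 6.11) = 0.3926*m^5 + 3.646*m^4 + 17.2784*m^3 - 7.3903*m^2 - 16.0218*m - 25.3565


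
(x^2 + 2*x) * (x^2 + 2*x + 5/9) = x^4 + 4*x^3 + 41*x^2/9 + 10*x/9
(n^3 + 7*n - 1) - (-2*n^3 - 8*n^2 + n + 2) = 3*n^3 + 8*n^2 + 6*n - 3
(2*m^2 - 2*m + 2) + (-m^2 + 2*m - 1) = m^2 + 1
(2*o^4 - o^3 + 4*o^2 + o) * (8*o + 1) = 16*o^5 - 6*o^4 + 31*o^3 + 12*o^2 + o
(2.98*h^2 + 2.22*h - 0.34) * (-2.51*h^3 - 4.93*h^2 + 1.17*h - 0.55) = -7.4798*h^5 - 20.2636*h^4 - 6.6046*h^3 + 2.6346*h^2 - 1.6188*h + 0.187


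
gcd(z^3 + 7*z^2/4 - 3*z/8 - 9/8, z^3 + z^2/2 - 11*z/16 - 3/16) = z^2 + z/4 - 3/4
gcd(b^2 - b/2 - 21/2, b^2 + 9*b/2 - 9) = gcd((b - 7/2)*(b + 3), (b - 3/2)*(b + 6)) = 1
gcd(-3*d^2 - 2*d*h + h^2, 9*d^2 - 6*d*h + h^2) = 3*d - h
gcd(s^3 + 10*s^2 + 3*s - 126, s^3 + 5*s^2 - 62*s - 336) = s^2 + 13*s + 42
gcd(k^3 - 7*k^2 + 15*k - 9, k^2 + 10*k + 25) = 1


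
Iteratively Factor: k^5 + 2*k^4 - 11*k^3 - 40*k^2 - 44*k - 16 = (k + 1)*(k^4 + k^3 - 12*k^2 - 28*k - 16) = (k - 4)*(k + 1)*(k^3 + 5*k^2 + 8*k + 4) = (k - 4)*(k + 1)*(k + 2)*(k^2 + 3*k + 2) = (k - 4)*(k + 1)*(k + 2)^2*(k + 1)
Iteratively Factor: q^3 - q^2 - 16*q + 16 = (q - 1)*(q^2 - 16) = (q - 4)*(q - 1)*(q + 4)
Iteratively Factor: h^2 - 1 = (h + 1)*(h - 1)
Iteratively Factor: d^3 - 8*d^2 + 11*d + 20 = (d + 1)*(d^2 - 9*d + 20) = (d - 5)*(d + 1)*(d - 4)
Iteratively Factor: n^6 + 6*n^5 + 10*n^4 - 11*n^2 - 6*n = (n + 3)*(n^5 + 3*n^4 + n^3 - 3*n^2 - 2*n) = (n + 1)*(n + 3)*(n^4 + 2*n^3 - n^2 - 2*n) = (n + 1)*(n + 2)*(n + 3)*(n^3 - n) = (n - 1)*(n + 1)*(n + 2)*(n + 3)*(n^2 + n) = n*(n - 1)*(n + 1)*(n + 2)*(n + 3)*(n + 1)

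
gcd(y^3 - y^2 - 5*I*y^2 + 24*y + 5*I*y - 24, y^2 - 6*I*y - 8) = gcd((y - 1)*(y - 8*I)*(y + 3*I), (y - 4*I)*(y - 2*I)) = 1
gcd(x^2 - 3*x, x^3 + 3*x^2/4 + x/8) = x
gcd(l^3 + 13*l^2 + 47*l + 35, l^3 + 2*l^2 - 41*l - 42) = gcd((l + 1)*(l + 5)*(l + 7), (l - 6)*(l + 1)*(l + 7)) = l^2 + 8*l + 7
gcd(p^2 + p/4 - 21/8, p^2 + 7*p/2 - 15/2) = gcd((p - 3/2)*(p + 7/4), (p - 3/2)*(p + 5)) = p - 3/2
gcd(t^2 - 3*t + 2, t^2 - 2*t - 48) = 1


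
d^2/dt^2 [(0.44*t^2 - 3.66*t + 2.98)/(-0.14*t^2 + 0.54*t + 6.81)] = (1.38777878078145e-17*t^4 + 0.076944*t^3 - 2.867424*t^2 + 22.288392*t - 75.149736)/(0.002744*t^6 - 0.031752*t^5 - 0.277956*t^4 + 2.931552*t^3 + 13.520574*t^2 - 75.129282*t - 315.821241)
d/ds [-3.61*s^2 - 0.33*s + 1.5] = -7.22*s - 0.33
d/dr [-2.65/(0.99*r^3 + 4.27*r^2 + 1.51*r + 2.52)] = (7.8705*r^2 + 22.631*r + 4.0015)/(0.99*r^3 + 4.27*r^2 + 1.51*r + 2.52)^2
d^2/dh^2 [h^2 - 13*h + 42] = 2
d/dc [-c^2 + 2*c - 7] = 2 - 2*c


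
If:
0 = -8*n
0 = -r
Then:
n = 0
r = 0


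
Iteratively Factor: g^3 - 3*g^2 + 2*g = (g)*(g^2 - 3*g + 2) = g*(g - 2)*(g - 1)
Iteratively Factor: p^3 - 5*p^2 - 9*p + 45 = (p - 5)*(p^2 - 9) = (p - 5)*(p + 3)*(p - 3)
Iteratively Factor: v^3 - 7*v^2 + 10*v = (v - 5)*(v^2 - 2*v) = v*(v - 5)*(v - 2)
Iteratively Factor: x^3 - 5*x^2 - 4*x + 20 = (x - 2)*(x^2 - 3*x - 10) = (x - 2)*(x + 2)*(x - 5)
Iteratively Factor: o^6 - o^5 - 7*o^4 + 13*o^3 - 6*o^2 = (o - 1)*(o^5 - 7*o^3 + 6*o^2) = o*(o - 1)*(o^4 - 7*o^2 + 6*o) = o*(o - 1)^2*(o^3 + o^2 - 6*o) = o*(o - 2)*(o - 1)^2*(o^2 + 3*o) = o*(o - 2)*(o - 1)^2*(o + 3)*(o)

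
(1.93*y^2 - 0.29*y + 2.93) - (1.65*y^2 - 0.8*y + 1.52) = 0.28*y^2 + 0.51*y + 1.41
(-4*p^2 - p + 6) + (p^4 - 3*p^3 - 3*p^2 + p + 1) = p^4 - 3*p^3 - 7*p^2 + 7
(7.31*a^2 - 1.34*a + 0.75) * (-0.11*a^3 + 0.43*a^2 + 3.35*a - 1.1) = -0.8041*a^5 + 3.2907*a^4 + 23.8298*a^3 - 12.2075*a^2 + 3.9865*a - 0.825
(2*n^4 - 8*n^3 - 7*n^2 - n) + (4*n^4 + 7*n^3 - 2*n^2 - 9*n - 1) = 6*n^4 - n^3 - 9*n^2 - 10*n - 1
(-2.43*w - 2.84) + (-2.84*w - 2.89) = -5.27*w - 5.73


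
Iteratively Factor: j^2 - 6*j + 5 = (j - 5)*(j - 1)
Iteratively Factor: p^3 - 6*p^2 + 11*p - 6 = (p - 2)*(p^2 - 4*p + 3) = (p - 3)*(p - 2)*(p - 1)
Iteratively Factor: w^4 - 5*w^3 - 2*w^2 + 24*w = (w)*(w^3 - 5*w^2 - 2*w + 24) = w*(w + 2)*(w^2 - 7*w + 12) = w*(w - 4)*(w + 2)*(w - 3)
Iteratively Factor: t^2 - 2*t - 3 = (t + 1)*(t - 3)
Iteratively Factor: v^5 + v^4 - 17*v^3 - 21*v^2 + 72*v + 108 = (v + 2)*(v^4 - v^3 - 15*v^2 + 9*v + 54) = (v - 3)*(v + 2)*(v^3 + 2*v^2 - 9*v - 18) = (v - 3)*(v + 2)^2*(v^2 - 9) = (v - 3)^2*(v + 2)^2*(v + 3)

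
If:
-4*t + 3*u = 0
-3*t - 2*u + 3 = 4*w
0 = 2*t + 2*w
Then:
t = 9/5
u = 12/5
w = -9/5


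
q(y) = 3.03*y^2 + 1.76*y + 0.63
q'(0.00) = 1.76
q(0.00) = 0.63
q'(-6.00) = -34.60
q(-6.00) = 99.15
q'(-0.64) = -2.12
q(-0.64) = 0.74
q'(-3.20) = -17.63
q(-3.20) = 26.03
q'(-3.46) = -19.21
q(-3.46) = 30.81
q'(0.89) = 7.15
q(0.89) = 4.60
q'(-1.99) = -10.30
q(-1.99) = 9.13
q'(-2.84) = -15.45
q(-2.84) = 20.07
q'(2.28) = 15.58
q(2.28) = 20.39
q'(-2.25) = -11.88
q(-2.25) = 12.01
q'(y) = 6.06*y + 1.76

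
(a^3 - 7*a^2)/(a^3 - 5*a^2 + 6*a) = a*(a - 7)/(a^2 - 5*a + 6)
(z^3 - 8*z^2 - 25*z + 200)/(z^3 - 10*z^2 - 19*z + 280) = (z - 5)/(z - 7)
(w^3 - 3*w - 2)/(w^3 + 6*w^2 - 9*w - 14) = (w + 1)/(w + 7)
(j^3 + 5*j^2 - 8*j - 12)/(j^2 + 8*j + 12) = (j^2 - j - 2)/(j + 2)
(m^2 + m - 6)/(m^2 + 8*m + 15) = (m - 2)/(m + 5)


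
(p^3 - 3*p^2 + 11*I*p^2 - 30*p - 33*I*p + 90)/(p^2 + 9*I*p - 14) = (p^3 + p^2*(-3 + 11*I) + p*(-30 - 33*I) + 90)/(p^2 + 9*I*p - 14)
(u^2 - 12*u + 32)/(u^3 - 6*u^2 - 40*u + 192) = 1/(u + 6)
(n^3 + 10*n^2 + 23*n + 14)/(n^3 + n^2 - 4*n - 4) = (n + 7)/(n - 2)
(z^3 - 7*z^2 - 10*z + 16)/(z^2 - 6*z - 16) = z - 1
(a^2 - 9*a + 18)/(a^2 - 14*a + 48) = (a - 3)/(a - 8)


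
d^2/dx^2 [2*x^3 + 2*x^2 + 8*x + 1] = 12*x + 4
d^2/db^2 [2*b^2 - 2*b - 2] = 4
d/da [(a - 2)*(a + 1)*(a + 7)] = 3*a^2 + 12*a - 9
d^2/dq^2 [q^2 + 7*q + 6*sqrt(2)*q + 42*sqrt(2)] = 2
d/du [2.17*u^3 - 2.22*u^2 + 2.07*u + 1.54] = 6.51*u^2 - 4.44*u + 2.07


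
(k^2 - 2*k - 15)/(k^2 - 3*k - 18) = (k - 5)/(k - 6)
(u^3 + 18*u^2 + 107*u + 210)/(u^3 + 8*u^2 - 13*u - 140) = (u + 6)/(u - 4)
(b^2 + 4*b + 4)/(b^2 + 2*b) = (b + 2)/b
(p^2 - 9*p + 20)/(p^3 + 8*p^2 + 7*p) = (p^2 - 9*p + 20)/(p*(p^2 + 8*p + 7))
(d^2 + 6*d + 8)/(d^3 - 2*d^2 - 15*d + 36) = (d + 2)/(d^2 - 6*d + 9)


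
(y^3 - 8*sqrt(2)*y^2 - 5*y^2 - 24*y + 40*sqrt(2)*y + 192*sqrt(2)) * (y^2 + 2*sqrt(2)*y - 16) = y^5 - 6*sqrt(2)*y^4 - 5*y^4 - 72*y^3 + 30*sqrt(2)*y^3 + 240*y^2 + 272*sqrt(2)*y^2 - 640*sqrt(2)*y + 1152*y - 3072*sqrt(2)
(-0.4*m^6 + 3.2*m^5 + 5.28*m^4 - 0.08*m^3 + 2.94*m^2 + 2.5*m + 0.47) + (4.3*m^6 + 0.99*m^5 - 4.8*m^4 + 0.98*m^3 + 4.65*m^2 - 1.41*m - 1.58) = 3.9*m^6 + 4.19*m^5 + 0.48*m^4 + 0.9*m^3 + 7.59*m^2 + 1.09*m - 1.11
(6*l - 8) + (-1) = 6*l - 9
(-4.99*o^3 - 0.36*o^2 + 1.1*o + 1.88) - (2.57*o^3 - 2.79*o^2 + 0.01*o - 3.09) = -7.56*o^3 + 2.43*o^2 + 1.09*o + 4.97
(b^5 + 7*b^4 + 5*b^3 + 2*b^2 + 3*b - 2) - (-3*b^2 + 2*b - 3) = b^5 + 7*b^4 + 5*b^3 + 5*b^2 + b + 1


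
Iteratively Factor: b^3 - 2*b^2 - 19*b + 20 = (b + 4)*(b^2 - 6*b + 5) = (b - 1)*(b + 4)*(b - 5)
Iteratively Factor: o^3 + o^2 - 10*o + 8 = (o - 1)*(o^2 + 2*o - 8) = (o - 1)*(o + 4)*(o - 2)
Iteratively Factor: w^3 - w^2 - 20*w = (w + 4)*(w^2 - 5*w) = (w - 5)*(w + 4)*(w)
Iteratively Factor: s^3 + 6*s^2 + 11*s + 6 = (s + 3)*(s^2 + 3*s + 2) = (s + 2)*(s + 3)*(s + 1)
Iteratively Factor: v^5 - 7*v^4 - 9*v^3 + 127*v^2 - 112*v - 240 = (v - 5)*(v^4 - 2*v^3 - 19*v^2 + 32*v + 48) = (v - 5)*(v + 4)*(v^3 - 6*v^2 + 5*v + 12) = (v - 5)*(v - 3)*(v + 4)*(v^2 - 3*v - 4) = (v - 5)*(v - 3)*(v + 1)*(v + 4)*(v - 4)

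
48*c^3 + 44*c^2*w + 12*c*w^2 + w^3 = (2*c + w)*(4*c + w)*(6*c + w)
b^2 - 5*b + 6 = (b - 3)*(b - 2)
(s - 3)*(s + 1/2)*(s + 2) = s^3 - s^2/2 - 13*s/2 - 3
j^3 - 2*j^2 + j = j*(j - 1)^2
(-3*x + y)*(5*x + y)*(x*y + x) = -15*x^3*y - 15*x^3 + 2*x^2*y^2 + 2*x^2*y + x*y^3 + x*y^2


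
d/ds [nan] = 0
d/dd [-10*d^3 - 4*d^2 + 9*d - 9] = -30*d^2 - 8*d + 9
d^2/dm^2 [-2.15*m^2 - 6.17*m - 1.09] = -4.30000000000000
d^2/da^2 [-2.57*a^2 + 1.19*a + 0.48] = -5.14000000000000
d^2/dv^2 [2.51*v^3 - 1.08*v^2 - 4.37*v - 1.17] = 15.06*v - 2.16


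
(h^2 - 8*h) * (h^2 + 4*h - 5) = h^4 - 4*h^3 - 37*h^2 + 40*h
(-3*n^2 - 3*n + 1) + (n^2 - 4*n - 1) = -2*n^2 - 7*n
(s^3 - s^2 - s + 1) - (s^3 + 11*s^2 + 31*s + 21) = -12*s^2 - 32*s - 20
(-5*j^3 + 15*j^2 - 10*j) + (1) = -5*j^3 + 15*j^2 - 10*j + 1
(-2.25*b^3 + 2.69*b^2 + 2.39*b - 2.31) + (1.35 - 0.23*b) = -2.25*b^3 + 2.69*b^2 + 2.16*b - 0.96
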